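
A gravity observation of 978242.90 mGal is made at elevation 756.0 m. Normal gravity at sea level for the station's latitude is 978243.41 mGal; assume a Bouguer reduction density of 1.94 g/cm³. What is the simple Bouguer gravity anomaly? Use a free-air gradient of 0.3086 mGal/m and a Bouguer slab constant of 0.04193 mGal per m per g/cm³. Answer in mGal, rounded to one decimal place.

Free-air correction = 0.3086 × 756.0 = 233.30 mGal
Free-air anomaly = 978242.90 − 978243.41 + (233.30) = 232.79 mGal
Bouguer slab correction = 0.04193 × 1.94 × 756.0 = 61.50 mGal
Simple Bouguer anomaly = 232.79 − (61.50) = 171.29 mGal

171.3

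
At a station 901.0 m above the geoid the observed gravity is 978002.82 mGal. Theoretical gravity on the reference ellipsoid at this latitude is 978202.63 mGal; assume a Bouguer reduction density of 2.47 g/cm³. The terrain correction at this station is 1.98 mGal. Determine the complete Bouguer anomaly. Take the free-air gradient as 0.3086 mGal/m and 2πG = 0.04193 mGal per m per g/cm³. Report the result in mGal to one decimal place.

-13.1

Free-air correction = 0.3086 × 901.0 = 278.05 mGal
Free-air anomaly = 978002.82 − 978202.63 + (278.05) = 78.24 mGal
Bouguer slab correction = 0.04193 × 2.47 × 901.0 = 93.31 mGal
Simple Bouguer anomaly = 78.24 − (93.31) = -15.07 mGal
Complete Bouguer anomaly = -15.07 + 1.98 = -13.09 mGal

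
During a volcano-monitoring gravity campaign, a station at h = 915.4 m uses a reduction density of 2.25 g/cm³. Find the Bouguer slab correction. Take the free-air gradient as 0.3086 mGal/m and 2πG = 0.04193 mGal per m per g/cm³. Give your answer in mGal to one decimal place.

86.4

Bouguer slab correction = 0.04193 × 2.25 × 915.4 = 86.4 mGal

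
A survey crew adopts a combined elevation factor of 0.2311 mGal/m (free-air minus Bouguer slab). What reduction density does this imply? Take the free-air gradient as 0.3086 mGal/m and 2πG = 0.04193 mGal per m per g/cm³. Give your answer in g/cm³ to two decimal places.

0.2311 = 0.3086 − 0.04193 × ρ
ρ = (0.3086 − 0.2311) / 0.04193 = 1.85 g/cm³

1.85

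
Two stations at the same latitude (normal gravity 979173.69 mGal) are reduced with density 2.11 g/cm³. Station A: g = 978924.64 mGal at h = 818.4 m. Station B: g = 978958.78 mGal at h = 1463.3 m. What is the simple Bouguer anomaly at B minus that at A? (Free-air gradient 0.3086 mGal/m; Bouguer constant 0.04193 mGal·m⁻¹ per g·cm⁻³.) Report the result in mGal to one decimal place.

176.1

Δg_SB(A) = 978924.64 − 979173.69 + 0.3086×818.4 − 0.04193×2.11×818.4 = -68.90 mGal
Δg_SB(B) = 978958.78 − 979173.69 + 0.3086×1463.3 − 0.04193×2.11×1463.3 = 107.20 mGal
Difference = 107.20 − (-68.90) = 176.10 mGal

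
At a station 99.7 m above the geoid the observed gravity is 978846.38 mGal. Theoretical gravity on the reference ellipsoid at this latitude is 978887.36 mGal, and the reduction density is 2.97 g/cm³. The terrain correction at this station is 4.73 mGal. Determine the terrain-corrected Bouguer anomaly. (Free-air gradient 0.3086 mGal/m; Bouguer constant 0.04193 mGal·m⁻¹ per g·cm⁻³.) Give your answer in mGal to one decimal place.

Free-air correction = 0.3086 × 99.7 = 30.77 mGal
Free-air anomaly = 978846.38 − 978887.36 + (30.77) = -10.21 mGal
Bouguer slab correction = 0.04193 × 2.97 × 99.7 = 12.42 mGal
Simple Bouguer anomaly = -10.21 − (12.42) = -22.63 mGal
Complete Bouguer anomaly = -22.63 + 4.73 = -17.90 mGal

-17.9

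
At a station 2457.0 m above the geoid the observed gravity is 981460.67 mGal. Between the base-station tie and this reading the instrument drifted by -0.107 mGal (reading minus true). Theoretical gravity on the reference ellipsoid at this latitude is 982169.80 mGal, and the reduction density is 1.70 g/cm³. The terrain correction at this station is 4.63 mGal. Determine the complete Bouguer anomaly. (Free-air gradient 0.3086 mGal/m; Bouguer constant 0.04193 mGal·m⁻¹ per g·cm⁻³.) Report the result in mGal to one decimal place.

Drift-corrected reading = 981460.67 − (-0.107) = 981460.777 mGal
Free-air correction = 0.3086 × 2457.0 = 758.23 mGal
Free-air anomaly = 981460.777 − 982169.80 + (758.23) = 49.207 mGal
Bouguer slab correction = 0.04193 × 1.70 × 2457.0 = 175.14 mGal
Simple Bouguer anomaly = 49.207 − (175.14) = -125.933 mGal
Complete Bouguer anomaly = -125.933 + 4.63 = -121.303 mGal

-121.3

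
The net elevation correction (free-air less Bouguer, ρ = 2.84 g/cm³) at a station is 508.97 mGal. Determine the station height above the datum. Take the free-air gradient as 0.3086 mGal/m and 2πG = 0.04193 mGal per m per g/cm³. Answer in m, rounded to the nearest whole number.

2686

Combined gradient = 0.3086 − 0.04193 × 2.84 = 0.1895188 mGal/m
h = 508.97 / 0.1895188 = 2685.59 m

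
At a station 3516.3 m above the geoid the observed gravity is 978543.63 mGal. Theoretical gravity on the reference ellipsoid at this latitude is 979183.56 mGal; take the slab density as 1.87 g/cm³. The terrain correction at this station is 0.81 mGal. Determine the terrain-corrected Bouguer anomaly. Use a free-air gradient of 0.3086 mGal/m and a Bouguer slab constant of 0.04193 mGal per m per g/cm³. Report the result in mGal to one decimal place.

170.3

Free-air correction = 0.3086 × 3516.3 = 1085.13 mGal
Free-air anomaly = 978543.63 − 979183.56 + (1085.13) = 445.20 mGal
Bouguer slab correction = 0.04193 × 1.87 × 3516.3 = 275.71 mGal
Simple Bouguer anomaly = 445.20 − (275.71) = 169.49 mGal
Complete Bouguer anomaly = 169.49 + 0.81 = 170.30 mGal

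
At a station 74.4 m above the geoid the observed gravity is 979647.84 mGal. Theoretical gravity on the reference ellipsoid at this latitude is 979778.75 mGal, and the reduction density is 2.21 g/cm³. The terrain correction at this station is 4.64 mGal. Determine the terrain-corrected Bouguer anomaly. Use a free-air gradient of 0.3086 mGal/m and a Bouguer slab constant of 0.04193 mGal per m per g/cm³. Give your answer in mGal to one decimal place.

Free-air correction = 0.3086 × 74.4 = 22.96 mGal
Free-air anomaly = 979647.84 − 979778.75 + (22.96) = -107.95 mGal
Bouguer slab correction = 0.04193 × 2.21 × 74.4 = 6.89 mGal
Simple Bouguer anomaly = -107.95 − (6.89) = -114.84 mGal
Complete Bouguer anomaly = -114.84 + 4.64 = -110.20 mGal

-110.2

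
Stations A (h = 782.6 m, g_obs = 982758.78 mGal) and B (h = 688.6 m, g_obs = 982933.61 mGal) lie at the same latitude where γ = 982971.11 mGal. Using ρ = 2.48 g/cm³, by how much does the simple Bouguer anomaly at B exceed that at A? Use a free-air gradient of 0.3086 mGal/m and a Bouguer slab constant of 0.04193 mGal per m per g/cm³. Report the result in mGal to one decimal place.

155.6

Δg_SB(A) = 982758.78 − 982971.11 + 0.3086×782.6 − 0.04193×2.48×782.6 = -52.20 mGal
Δg_SB(B) = 982933.61 − 982971.11 + 0.3086×688.6 − 0.04193×2.48×688.6 = 103.40 mGal
Difference = 103.40 − (-52.20) = 155.60 mGal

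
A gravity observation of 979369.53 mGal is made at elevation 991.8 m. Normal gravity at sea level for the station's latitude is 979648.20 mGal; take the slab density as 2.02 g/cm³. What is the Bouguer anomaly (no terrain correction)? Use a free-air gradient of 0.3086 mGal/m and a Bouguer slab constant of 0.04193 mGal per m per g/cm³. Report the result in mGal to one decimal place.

-56.6

Free-air correction = 0.3086 × 991.8 = 306.07 mGal
Free-air anomaly = 979369.53 − 979648.20 + (306.07) = 27.40 mGal
Bouguer slab correction = 0.04193 × 2.02 × 991.8 = 84.00 mGal
Simple Bouguer anomaly = 27.40 − (84.00) = -56.60 mGal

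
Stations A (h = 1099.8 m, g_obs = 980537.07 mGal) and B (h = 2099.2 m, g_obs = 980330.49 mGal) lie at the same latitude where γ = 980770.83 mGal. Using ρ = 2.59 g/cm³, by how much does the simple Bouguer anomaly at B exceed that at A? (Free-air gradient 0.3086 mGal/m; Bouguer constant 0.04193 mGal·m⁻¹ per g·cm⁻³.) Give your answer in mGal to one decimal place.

Δg_SB(A) = 980537.07 − 980770.83 + 0.3086×1099.8 − 0.04193×2.59×1099.8 = -13.80 mGal
Δg_SB(B) = 980330.49 − 980770.83 + 0.3086×2099.2 − 0.04193×2.59×2099.2 = -20.50 mGal
Difference = -20.50 − (-13.80) = -6.70 mGal

-6.7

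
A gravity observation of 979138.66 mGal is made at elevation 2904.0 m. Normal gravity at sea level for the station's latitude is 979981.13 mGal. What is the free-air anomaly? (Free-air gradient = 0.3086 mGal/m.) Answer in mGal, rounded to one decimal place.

53.7

Free-air correction = 0.3086 × 2904.0 = 896.17 mGal
Free-air anomaly = 979138.66 − 979981.13 + (896.17) = 53.70 mGal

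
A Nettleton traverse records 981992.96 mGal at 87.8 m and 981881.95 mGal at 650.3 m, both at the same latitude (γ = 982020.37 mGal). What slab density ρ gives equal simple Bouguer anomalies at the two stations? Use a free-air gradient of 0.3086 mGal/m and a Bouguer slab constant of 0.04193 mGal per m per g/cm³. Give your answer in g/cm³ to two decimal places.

2.65

Δg_obs = 981881.95 − 981992.96 = -111.01 mGal over Δh = 650.3 − 87.8 = 562.5 m
Equal Bouguer anomalies ⇒ Δg_obs + (0.3086 − 0.04193ρ)·Δh = 0
0.3086 − 0.04193ρ = −Δg_obs/Δh = 0.19735
ρ = (0.3086 − 0.19735) / 0.04193 = 2.65 g/cm³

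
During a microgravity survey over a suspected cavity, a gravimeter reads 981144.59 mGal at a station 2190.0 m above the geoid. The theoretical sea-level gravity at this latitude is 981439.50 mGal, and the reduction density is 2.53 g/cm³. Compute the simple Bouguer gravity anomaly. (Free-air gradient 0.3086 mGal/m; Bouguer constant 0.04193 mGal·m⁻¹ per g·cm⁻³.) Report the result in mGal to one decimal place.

148.6

Free-air correction = 0.3086 × 2190.0 = 675.83 mGal
Free-air anomaly = 981144.59 − 981439.50 + (675.83) = 380.92 mGal
Bouguer slab correction = 0.04193 × 2.53 × 2190.0 = 232.32 mGal
Simple Bouguer anomaly = 380.92 − (232.32) = 148.60 mGal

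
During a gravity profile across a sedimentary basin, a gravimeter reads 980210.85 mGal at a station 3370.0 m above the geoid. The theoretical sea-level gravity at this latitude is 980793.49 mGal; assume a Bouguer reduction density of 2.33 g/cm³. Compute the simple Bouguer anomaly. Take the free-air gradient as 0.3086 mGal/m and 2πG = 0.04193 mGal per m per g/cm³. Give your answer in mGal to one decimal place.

128.1

Free-air correction = 0.3086 × 3370.0 = 1039.98 mGal
Free-air anomaly = 980210.85 − 980793.49 + (1039.98) = 457.34 mGal
Bouguer slab correction = 0.04193 × 2.33 × 3370.0 = 329.24 mGal
Simple Bouguer anomaly = 457.34 − (329.24) = 128.10 mGal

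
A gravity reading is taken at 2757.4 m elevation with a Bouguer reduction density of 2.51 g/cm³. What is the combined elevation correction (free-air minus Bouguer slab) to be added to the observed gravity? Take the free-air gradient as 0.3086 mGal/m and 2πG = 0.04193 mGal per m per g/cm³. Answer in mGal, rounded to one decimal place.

560.7

Combined gradient = 0.3086 − 0.04193 × 2.51 = 0.2033557 mGal/m
Combined elevation correction = 0.2033557 × 2757.4 = 560.7 mGal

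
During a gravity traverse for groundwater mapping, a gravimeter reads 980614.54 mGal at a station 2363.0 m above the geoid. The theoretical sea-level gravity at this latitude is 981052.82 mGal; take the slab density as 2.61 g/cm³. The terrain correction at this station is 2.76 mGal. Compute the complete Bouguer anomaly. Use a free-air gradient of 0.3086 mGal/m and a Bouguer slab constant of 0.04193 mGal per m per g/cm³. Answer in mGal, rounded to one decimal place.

Free-air correction = 0.3086 × 2363.0 = 729.22 mGal
Free-air anomaly = 980614.54 − 981052.82 + (729.22) = 290.94 mGal
Bouguer slab correction = 0.04193 × 2.61 × 2363.0 = 258.60 mGal
Simple Bouguer anomaly = 290.94 − (258.60) = 32.34 mGal
Complete Bouguer anomaly = 32.34 + 2.76 = 35.10 mGal

35.1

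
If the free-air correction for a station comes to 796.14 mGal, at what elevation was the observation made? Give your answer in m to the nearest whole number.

2580

h = 796.14 / 0.3086 = 2579.84 m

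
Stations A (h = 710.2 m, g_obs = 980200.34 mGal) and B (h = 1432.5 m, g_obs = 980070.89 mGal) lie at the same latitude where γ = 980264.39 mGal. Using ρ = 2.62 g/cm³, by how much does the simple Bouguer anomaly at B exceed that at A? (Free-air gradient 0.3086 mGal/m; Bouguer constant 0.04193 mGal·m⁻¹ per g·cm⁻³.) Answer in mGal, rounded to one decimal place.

14.1

Δg_SB(A) = 980200.34 − 980264.39 + 0.3086×710.2 − 0.04193×2.62×710.2 = 77.10 mGal
Δg_SB(B) = 980070.89 − 980264.39 + 0.3086×1432.5 − 0.04193×2.62×1432.5 = 91.20 mGal
Difference = 91.20 − (77.10) = 14.10 mGal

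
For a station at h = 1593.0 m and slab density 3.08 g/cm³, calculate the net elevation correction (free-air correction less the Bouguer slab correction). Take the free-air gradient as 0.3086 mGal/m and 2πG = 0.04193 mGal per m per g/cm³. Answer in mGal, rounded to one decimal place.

Combined gradient = 0.3086 − 0.04193 × 3.08 = 0.1794556 mGal/m
Combined elevation correction = 0.1794556 × 1593.0 = 285.9 mGal

285.9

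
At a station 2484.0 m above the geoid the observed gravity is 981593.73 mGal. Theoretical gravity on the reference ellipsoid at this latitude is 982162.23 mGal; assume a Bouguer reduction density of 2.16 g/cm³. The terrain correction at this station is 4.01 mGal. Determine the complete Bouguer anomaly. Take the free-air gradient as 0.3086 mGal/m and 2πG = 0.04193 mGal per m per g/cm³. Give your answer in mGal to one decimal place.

Free-air correction = 0.3086 × 2484.0 = 766.56 mGal
Free-air anomaly = 981593.73 − 982162.23 + (766.56) = 198.06 mGal
Bouguer slab correction = 0.04193 × 2.16 × 2484.0 = 224.97 mGal
Simple Bouguer anomaly = 198.06 − (224.97) = -26.91 mGal
Complete Bouguer anomaly = -26.91 + 4.01 = -22.90 mGal

-22.9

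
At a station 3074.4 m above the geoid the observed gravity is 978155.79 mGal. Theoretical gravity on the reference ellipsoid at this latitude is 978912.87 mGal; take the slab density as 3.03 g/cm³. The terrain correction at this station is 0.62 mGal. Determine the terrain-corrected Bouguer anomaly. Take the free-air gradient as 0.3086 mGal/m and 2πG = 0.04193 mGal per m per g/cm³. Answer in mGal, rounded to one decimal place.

-198.3

Free-air correction = 0.3086 × 3074.4 = 948.76 mGal
Free-air anomaly = 978155.79 − 978912.87 + (948.76) = 191.68 mGal
Bouguer slab correction = 0.04193 × 3.03 × 3074.4 = 390.60 mGal
Simple Bouguer anomaly = 191.68 − (390.60) = -198.92 mGal
Complete Bouguer anomaly = -198.92 + 0.62 = -198.30 mGal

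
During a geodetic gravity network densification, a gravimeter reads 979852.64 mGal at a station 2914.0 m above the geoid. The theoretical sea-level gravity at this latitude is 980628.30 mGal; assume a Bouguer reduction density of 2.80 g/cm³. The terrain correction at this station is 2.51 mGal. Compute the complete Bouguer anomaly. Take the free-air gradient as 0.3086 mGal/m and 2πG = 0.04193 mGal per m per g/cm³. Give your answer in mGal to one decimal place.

Free-air correction = 0.3086 × 2914.0 = 899.26 mGal
Free-air anomaly = 979852.64 − 980628.30 + (899.26) = 123.60 mGal
Bouguer slab correction = 0.04193 × 2.80 × 2914.0 = 342.12 mGal
Simple Bouguer anomaly = 123.60 − (342.12) = -218.52 mGal
Complete Bouguer anomaly = -218.52 + 2.51 = -216.01 mGal

-216.0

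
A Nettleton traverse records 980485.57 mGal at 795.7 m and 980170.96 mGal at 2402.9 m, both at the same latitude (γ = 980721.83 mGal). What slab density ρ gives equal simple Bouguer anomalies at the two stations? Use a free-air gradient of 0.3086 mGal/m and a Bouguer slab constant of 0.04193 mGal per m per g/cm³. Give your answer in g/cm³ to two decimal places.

2.69

Δg_obs = 980170.96 − 980485.57 = -314.61 mGal over Δh = 2402.9 − 795.7 = 1607.2 m
Equal Bouguer anomalies ⇒ Δg_obs + (0.3086 − 0.04193ρ)·Δh = 0
0.3086 − 0.04193ρ = −Δg_obs/Δh = 0.19575
ρ = (0.3086 − 0.19575) / 0.04193 = 2.69 g/cm³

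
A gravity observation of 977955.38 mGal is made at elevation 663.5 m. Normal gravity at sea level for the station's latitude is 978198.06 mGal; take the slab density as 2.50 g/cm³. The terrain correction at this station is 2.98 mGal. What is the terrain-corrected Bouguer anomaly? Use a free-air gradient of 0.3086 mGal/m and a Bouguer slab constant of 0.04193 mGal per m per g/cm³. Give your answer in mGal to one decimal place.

-104.5

Free-air correction = 0.3086 × 663.5 = 204.76 mGal
Free-air anomaly = 977955.38 − 978198.06 + (204.76) = -37.92 mGal
Bouguer slab correction = 0.04193 × 2.50 × 663.5 = 69.55 mGal
Simple Bouguer anomaly = -37.92 − (69.55) = -107.47 mGal
Complete Bouguer anomaly = -107.47 + 2.98 = -104.49 mGal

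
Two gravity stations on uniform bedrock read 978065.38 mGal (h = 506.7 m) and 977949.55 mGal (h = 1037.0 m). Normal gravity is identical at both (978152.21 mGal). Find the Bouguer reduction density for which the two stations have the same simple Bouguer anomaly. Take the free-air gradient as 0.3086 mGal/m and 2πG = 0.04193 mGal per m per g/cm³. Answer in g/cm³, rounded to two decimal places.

Δg_obs = 977949.55 − 978065.38 = -115.83 mGal over Δh = 1037.0 − 506.7 = 530.3 m
Equal Bouguer anomalies ⇒ Δg_obs + (0.3086 − 0.04193ρ)·Δh = 0
0.3086 − 0.04193ρ = −Δg_obs/Δh = 0.21842
ρ = (0.3086 − 0.21842) / 0.04193 = 2.15 g/cm³

2.15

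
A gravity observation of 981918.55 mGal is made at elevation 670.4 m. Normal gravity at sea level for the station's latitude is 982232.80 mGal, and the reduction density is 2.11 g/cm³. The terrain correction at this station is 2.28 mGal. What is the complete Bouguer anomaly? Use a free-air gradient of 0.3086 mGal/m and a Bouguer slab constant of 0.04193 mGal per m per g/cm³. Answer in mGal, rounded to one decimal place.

-164.4

Free-air correction = 0.3086 × 670.4 = 206.89 mGal
Free-air anomaly = 981918.55 − 982232.80 + (206.89) = -107.36 mGal
Bouguer slab correction = 0.04193 × 2.11 × 670.4 = 59.31 mGal
Simple Bouguer anomaly = -107.36 − (59.31) = -166.67 mGal
Complete Bouguer anomaly = -166.67 + 2.28 = -164.39 mGal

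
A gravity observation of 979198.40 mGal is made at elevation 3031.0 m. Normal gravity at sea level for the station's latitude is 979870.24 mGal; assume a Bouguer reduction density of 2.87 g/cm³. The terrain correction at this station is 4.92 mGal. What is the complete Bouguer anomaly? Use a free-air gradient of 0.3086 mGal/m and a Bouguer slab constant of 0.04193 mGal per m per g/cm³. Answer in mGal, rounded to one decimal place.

Free-air correction = 0.3086 × 3031.0 = 935.37 mGal
Free-air anomaly = 979198.40 − 979870.24 + (935.37) = 263.53 mGal
Bouguer slab correction = 0.04193 × 2.87 × 3031.0 = 364.75 mGal
Simple Bouguer anomaly = 263.53 − (364.75) = -101.22 mGal
Complete Bouguer anomaly = -101.22 + 4.92 = -96.30 mGal

-96.3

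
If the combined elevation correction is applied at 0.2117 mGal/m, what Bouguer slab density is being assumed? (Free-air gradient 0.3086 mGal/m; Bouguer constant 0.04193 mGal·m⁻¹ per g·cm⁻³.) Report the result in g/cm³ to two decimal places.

0.2117 = 0.3086 − 0.04193 × ρ
ρ = (0.3086 − 0.2117) / 0.04193 = 2.31 g/cm³

2.31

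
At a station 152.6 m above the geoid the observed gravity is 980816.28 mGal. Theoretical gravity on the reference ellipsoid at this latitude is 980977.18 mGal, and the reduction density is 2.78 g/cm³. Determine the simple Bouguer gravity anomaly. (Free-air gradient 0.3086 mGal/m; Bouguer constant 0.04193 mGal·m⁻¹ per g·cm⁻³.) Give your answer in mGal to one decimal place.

Free-air correction = 0.3086 × 152.6 = 47.09 mGal
Free-air anomaly = 980816.28 − 980977.18 + (47.09) = -113.81 mGal
Bouguer slab correction = 0.04193 × 2.78 × 152.6 = 17.79 mGal
Simple Bouguer anomaly = -113.81 − (17.79) = -131.60 mGal

-131.6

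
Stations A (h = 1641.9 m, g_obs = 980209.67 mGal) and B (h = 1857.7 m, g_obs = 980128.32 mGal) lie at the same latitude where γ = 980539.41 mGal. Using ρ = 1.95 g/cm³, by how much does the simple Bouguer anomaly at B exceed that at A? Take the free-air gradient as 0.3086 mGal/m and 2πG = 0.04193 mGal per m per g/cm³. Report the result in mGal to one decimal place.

-32.4

Δg_SB(A) = 980209.67 − 980539.41 + 0.3086×1641.9 − 0.04193×1.95×1641.9 = 42.70 mGal
Δg_SB(B) = 980128.32 − 980539.41 + 0.3086×1857.7 − 0.04193×1.95×1857.7 = 10.30 mGal
Difference = 10.30 − (42.70) = -32.40 mGal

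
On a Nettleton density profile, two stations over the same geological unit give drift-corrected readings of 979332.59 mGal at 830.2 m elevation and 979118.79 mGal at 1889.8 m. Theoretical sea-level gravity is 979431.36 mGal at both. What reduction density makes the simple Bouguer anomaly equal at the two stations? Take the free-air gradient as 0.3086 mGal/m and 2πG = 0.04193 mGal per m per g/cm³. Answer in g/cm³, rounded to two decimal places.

2.55

Δg_obs = 979118.79 − 979332.59 = -213.80 mGal over Δh = 1889.8 − 830.2 = 1059.6 m
Equal Bouguer anomalies ⇒ Δg_obs + (0.3086 − 0.04193ρ)·Δh = 0
0.3086 − 0.04193ρ = −Δg_obs/Δh = 0.20177
ρ = (0.3086 − 0.20177) / 0.04193 = 2.55 g/cm³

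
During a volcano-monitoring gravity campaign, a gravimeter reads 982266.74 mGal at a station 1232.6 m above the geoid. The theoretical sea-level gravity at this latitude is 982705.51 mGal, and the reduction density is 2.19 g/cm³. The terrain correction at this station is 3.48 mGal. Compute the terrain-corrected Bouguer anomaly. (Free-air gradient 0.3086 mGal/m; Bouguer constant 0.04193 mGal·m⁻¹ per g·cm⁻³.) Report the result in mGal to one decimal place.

Free-air correction = 0.3086 × 1232.6 = 380.38 mGal
Free-air anomaly = 982266.74 − 982705.51 + (380.38) = -58.39 mGal
Bouguer slab correction = 0.04193 × 2.19 × 1232.6 = 113.19 mGal
Simple Bouguer anomaly = -58.39 − (113.19) = -171.58 mGal
Complete Bouguer anomaly = -171.58 + 3.48 = -168.10 mGal

-168.1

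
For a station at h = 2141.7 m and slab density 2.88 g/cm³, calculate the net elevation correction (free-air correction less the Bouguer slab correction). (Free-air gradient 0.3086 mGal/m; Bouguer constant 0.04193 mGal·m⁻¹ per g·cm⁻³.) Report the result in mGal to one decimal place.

402.3

Combined gradient = 0.3086 − 0.04193 × 2.88 = 0.1878416 mGal/m
Combined elevation correction = 0.1878416 × 2141.7 = 402.3 mGal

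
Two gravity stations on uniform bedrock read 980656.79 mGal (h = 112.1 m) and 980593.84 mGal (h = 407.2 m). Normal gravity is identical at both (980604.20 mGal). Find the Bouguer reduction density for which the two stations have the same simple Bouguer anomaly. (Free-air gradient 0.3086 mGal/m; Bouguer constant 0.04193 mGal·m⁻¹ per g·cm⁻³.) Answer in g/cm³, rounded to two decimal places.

2.27

Δg_obs = 980593.84 − 980656.79 = -62.95 mGal over Δh = 407.2 − 112.1 = 295.1 m
Equal Bouguer anomalies ⇒ Δg_obs + (0.3086 − 0.04193ρ)·Δh = 0
0.3086 − 0.04193ρ = −Δg_obs/Δh = 0.21332
ρ = (0.3086 − 0.21332) / 0.04193 = 2.27 g/cm³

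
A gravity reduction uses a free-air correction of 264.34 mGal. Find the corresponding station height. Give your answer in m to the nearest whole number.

h = 264.34 / 0.3086 = 856.58 m

857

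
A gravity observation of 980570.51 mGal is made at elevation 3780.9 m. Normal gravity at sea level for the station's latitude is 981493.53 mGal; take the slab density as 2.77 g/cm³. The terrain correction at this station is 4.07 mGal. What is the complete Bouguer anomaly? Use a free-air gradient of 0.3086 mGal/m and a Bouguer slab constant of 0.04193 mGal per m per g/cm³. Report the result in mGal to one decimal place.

Free-air correction = 0.3086 × 3780.9 = 1166.79 mGal
Free-air anomaly = 980570.51 − 981493.53 + (1166.79) = 243.77 mGal
Bouguer slab correction = 0.04193 × 2.77 × 3780.9 = 439.14 mGal
Simple Bouguer anomaly = 243.77 − (439.14) = -195.37 mGal
Complete Bouguer anomaly = -195.37 + 4.07 = -191.30 mGal

-191.3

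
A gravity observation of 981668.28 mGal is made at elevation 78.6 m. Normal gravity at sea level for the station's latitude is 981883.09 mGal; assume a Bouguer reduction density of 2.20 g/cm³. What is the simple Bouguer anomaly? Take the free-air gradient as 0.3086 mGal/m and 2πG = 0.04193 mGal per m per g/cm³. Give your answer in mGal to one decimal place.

-197.8

Free-air correction = 0.3086 × 78.6 = 24.26 mGal
Free-air anomaly = 981668.28 − 981883.09 + (24.26) = -190.55 mGal
Bouguer slab correction = 0.04193 × 2.20 × 78.6 = 7.25 mGal
Simple Bouguer anomaly = -190.55 − (7.25) = -197.80 mGal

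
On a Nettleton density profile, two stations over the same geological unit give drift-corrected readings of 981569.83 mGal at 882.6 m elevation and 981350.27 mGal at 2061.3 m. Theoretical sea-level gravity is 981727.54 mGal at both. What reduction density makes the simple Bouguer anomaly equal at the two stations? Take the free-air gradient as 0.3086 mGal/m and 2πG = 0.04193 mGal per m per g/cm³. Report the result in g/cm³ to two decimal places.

2.92

Δg_obs = 981350.27 − 981569.83 = -219.56 mGal over Δh = 2061.3 − 882.6 = 1178.7 m
Equal Bouguer anomalies ⇒ Δg_obs + (0.3086 − 0.04193ρ)·Δh = 0
0.3086 − 0.04193ρ = −Δg_obs/Δh = 0.18627
ρ = (0.3086 − 0.18627) / 0.04193 = 2.92 g/cm³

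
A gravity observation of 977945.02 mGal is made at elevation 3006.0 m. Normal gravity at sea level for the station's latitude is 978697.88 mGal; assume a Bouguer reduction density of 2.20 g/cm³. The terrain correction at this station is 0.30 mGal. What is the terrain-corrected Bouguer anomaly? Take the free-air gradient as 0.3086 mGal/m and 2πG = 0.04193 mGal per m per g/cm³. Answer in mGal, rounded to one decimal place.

Free-air correction = 0.3086 × 3006.0 = 927.65 mGal
Free-air anomaly = 977945.02 − 978697.88 + (927.65) = 174.79 mGal
Bouguer slab correction = 0.04193 × 2.20 × 3006.0 = 277.29 mGal
Simple Bouguer anomaly = 174.79 − (277.29) = -102.50 mGal
Complete Bouguer anomaly = -102.50 + 0.30 = -102.20 mGal

-102.2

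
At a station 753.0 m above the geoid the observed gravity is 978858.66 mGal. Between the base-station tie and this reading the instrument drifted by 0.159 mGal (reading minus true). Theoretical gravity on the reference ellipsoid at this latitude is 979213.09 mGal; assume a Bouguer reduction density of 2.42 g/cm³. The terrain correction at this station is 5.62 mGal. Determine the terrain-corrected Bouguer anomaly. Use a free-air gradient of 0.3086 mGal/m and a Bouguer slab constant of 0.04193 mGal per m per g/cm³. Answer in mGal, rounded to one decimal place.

Drift-corrected reading = 978858.66 − (0.159) = 978858.501 mGal
Free-air correction = 0.3086 × 753.0 = 232.38 mGal
Free-air anomaly = 978858.501 − 979213.09 + (232.38) = -122.209 mGal
Bouguer slab correction = 0.04193 × 2.42 × 753.0 = 76.41 mGal
Simple Bouguer anomaly = -122.209 − (76.41) = -198.619 mGal
Complete Bouguer anomaly = -198.619 + 5.62 = -192.999 mGal

-193.0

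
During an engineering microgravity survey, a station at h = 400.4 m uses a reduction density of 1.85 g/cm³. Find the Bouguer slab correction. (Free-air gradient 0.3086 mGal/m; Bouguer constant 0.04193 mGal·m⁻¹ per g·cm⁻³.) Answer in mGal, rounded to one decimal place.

31.1

Bouguer slab correction = 0.04193 × 1.85 × 400.4 = 31.1 mGal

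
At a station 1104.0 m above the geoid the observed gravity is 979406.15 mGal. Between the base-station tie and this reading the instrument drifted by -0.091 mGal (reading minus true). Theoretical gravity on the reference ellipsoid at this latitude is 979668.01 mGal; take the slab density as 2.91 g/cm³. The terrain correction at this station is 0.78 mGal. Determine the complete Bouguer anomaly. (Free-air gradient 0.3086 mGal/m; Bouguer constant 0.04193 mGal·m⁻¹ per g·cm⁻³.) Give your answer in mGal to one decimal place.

-55.0

Drift-corrected reading = 979406.15 − (-0.091) = 979406.241 mGal
Free-air correction = 0.3086 × 1104.0 = 340.69 mGal
Free-air anomaly = 979406.241 − 979668.01 + (340.69) = 78.921 mGal
Bouguer slab correction = 0.04193 × 2.91 × 1104.0 = 134.71 mGal
Simple Bouguer anomaly = 78.921 − (134.71) = -55.789 mGal
Complete Bouguer anomaly = -55.789 + 0.78 = -55.009 mGal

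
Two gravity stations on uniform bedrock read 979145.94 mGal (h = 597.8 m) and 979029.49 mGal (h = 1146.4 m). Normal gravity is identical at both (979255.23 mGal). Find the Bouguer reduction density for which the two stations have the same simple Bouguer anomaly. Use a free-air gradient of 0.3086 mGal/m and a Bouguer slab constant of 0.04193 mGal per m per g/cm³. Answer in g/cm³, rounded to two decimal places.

Δg_obs = 979029.49 − 979145.94 = -116.45 mGal over Δh = 1146.4 − 597.8 = 548.6 m
Equal Bouguer anomalies ⇒ Δg_obs + (0.3086 − 0.04193ρ)·Δh = 0
0.3086 − 0.04193ρ = −Δg_obs/Δh = 0.21227
ρ = (0.3086 − 0.21227) / 0.04193 = 2.30 g/cm³

2.30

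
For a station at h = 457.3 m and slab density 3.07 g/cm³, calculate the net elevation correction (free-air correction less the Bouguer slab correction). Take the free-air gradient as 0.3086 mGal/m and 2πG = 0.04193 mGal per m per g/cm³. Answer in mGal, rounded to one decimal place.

82.3

Combined gradient = 0.3086 − 0.04193 × 3.07 = 0.1798749 mGal/m
Combined elevation correction = 0.1798749 × 457.3 = 82.3 mGal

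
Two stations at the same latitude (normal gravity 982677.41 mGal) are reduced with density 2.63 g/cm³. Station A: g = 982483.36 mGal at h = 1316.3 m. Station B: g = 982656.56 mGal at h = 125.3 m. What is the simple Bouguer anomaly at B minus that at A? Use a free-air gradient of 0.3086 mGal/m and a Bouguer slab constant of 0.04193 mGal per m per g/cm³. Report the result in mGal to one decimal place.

-63.0

Δg_SB(A) = 982483.36 − 982677.41 + 0.3086×1316.3 − 0.04193×2.63×1316.3 = 67.00 mGal
Δg_SB(B) = 982656.56 − 982677.41 + 0.3086×125.3 − 0.04193×2.63×125.3 = 4.00 mGal
Difference = 4.00 − (67.00) = -63.00 mGal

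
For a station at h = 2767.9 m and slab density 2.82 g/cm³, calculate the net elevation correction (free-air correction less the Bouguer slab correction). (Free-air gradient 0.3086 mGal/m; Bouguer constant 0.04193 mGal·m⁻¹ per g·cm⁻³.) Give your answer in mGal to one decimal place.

Combined gradient = 0.3086 − 0.04193 × 2.82 = 0.1903574 mGal/m
Combined elevation correction = 0.1903574 × 2767.9 = 526.9 mGal

526.9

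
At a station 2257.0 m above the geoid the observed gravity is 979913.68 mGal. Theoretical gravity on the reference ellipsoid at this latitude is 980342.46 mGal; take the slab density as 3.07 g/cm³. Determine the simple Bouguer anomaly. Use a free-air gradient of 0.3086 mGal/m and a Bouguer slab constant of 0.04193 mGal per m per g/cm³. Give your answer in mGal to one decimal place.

Free-air correction = 0.3086 × 2257.0 = 696.51 mGal
Free-air anomaly = 979913.68 − 980342.46 + (696.51) = 267.73 mGal
Bouguer slab correction = 0.04193 × 3.07 × 2257.0 = 290.53 mGal
Simple Bouguer anomaly = 267.73 − (290.53) = -22.80 mGal

-22.8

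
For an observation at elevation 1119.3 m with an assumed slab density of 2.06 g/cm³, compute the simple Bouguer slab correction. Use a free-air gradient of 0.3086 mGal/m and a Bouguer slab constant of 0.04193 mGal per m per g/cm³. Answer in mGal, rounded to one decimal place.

Bouguer slab correction = 0.04193 × 2.06 × 1119.3 = 96.7 mGal

96.7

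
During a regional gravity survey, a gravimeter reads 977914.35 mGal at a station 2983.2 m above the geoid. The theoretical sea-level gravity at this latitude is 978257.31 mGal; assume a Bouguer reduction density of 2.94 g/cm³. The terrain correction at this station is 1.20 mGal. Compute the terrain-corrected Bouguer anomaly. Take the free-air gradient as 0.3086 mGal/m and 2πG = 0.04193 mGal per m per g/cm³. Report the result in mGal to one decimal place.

211.1

Free-air correction = 0.3086 × 2983.2 = 920.62 mGal
Free-air anomaly = 977914.35 − 978257.31 + (920.62) = 577.66 mGal
Bouguer slab correction = 0.04193 × 2.94 × 2983.2 = 367.75 mGal
Simple Bouguer anomaly = 577.66 − (367.75) = 209.91 mGal
Complete Bouguer anomaly = 209.91 + 1.20 = 211.11 mGal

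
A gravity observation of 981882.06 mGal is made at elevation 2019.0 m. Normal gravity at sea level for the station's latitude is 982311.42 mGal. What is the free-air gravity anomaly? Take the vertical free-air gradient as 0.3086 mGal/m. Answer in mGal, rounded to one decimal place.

193.7

Free-air correction = 0.3086 × 2019.0 = 623.06 mGal
Free-air anomaly = 981882.06 − 982311.42 + (623.06) = 193.70 mGal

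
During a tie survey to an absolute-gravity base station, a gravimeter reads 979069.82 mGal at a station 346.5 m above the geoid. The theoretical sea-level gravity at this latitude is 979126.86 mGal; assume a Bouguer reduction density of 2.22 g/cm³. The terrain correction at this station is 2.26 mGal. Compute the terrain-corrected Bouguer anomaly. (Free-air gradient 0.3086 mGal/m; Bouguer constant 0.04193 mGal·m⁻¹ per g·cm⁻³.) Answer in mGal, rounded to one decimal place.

19.9

Free-air correction = 0.3086 × 346.5 = 106.93 mGal
Free-air anomaly = 979069.82 − 979126.86 + (106.93) = 49.89 mGal
Bouguer slab correction = 0.04193 × 2.22 × 346.5 = 32.25 mGal
Simple Bouguer anomaly = 49.89 − (32.25) = 17.64 mGal
Complete Bouguer anomaly = 17.64 + 2.26 = 19.90 mGal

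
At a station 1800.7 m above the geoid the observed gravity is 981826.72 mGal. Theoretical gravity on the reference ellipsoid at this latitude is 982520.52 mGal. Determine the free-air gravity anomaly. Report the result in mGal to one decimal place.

Free-air correction = 0.3086 × 1800.7 = 555.70 mGal
Free-air anomaly = 981826.72 − 982520.52 + (555.70) = -138.10 mGal

-138.1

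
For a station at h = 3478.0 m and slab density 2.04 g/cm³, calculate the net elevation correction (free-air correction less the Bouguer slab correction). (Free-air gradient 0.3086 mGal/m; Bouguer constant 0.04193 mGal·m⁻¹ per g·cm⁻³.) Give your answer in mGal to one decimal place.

775.8

Combined gradient = 0.3086 − 0.04193 × 2.04 = 0.2230628 mGal/m
Combined elevation correction = 0.2230628 × 3478.0 = 775.8 mGal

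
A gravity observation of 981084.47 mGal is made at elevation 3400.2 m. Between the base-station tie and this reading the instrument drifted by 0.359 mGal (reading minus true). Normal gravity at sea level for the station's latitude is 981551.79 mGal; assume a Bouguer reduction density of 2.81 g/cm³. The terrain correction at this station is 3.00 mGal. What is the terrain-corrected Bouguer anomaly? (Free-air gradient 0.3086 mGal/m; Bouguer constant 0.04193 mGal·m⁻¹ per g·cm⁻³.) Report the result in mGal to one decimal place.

184.0

Drift-corrected reading = 981084.47 − (0.359) = 981084.111 mGal
Free-air correction = 0.3086 × 3400.2 = 1049.30 mGal
Free-air anomaly = 981084.111 − 981551.79 + (1049.30) = 581.621 mGal
Bouguer slab correction = 0.04193 × 2.81 × 3400.2 = 400.62 mGal
Simple Bouguer anomaly = 581.621 − (400.62) = 181.001 mGal
Complete Bouguer anomaly = 181.001 + 3.00 = 184.001 mGal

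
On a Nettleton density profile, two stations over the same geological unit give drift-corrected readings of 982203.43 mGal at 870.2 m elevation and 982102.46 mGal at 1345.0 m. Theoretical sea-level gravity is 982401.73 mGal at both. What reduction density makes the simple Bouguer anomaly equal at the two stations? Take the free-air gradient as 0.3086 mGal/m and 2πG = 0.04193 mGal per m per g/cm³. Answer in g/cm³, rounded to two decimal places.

2.29

Δg_obs = 982102.46 − 982203.43 = -100.97 mGal over Δh = 1345.0 − 870.2 = 474.8 m
Equal Bouguer anomalies ⇒ Δg_obs + (0.3086 − 0.04193ρ)·Δh = 0
0.3086 − 0.04193ρ = −Δg_obs/Δh = 0.21266
ρ = (0.3086 − 0.21266) / 0.04193 = 2.29 g/cm³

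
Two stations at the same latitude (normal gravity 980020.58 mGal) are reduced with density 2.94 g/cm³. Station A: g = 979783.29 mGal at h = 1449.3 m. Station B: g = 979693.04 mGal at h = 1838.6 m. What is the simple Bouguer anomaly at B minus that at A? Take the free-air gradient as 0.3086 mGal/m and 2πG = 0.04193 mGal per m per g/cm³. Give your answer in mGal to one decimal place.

Δg_SB(A) = 979783.29 − 980020.58 + 0.3086×1449.3 − 0.04193×2.94×1449.3 = 31.30 mGal
Δg_SB(B) = 979693.04 − 980020.58 + 0.3086×1838.6 − 0.04193×2.94×1838.6 = 13.20 mGal
Difference = 13.20 − (31.30) = -18.10 mGal

-18.1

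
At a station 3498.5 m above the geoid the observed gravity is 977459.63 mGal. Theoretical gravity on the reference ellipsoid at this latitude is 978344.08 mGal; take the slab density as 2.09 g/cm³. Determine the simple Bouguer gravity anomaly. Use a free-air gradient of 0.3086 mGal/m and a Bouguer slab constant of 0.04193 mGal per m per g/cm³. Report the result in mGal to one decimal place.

Free-air correction = 0.3086 × 3498.5 = 1079.64 mGal
Free-air anomaly = 977459.63 − 978344.08 + (1079.64) = 195.19 mGal
Bouguer slab correction = 0.04193 × 2.09 × 3498.5 = 306.59 mGal
Simple Bouguer anomaly = 195.19 − (306.59) = -111.40 mGal

-111.4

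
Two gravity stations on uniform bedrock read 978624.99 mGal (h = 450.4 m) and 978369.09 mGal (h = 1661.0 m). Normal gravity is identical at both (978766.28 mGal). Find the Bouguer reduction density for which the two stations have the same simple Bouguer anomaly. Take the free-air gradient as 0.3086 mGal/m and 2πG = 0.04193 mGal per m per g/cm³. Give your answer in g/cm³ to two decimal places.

2.32

Δg_obs = 978369.09 − 978624.99 = -255.90 mGal over Δh = 1661.0 − 450.4 = 1210.6 m
Equal Bouguer anomalies ⇒ Δg_obs + (0.3086 − 0.04193ρ)·Δh = 0
0.3086 − 0.04193ρ = −Δg_obs/Δh = 0.21138
ρ = (0.3086 − 0.21138) / 0.04193 = 2.32 g/cm³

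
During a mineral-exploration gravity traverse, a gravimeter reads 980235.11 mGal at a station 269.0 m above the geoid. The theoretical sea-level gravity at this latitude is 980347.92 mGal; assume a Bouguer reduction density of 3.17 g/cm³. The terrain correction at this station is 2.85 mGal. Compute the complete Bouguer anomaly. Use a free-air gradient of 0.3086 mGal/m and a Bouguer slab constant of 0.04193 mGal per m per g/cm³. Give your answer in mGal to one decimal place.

Free-air correction = 0.3086 × 269.0 = 83.01 mGal
Free-air anomaly = 980235.11 − 980347.92 + (83.01) = -29.80 mGal
Bouguer slab correction = 0.04193 × 3.17 × 269.0 = 35.75 mGal
Simple Bouguer anomaly = -29.80 − (35.75) = -65.55 mGal
Complete Bouguer anomaly = -65.55 + 2.85 = -62.70 mGal

-62.7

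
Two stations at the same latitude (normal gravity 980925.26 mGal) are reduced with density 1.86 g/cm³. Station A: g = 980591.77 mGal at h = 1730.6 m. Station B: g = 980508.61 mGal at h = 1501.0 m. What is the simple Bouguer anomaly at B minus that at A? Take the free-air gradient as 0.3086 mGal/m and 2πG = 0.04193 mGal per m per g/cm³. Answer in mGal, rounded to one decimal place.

-136.1

Δg_SB(A) = 980591.77 − 980925.26 + 0.3086×1730.6 − 0.04193×1.86×1730.6 = 65.60 mGal
Δg_SB(B) = 980508.61 − 980925.26 + 0.3086×1501.0 − 0.04193×1.86×1501.0 = -70.50 mGal
Difference = -70.50 − (65.60) = -136.10 mGal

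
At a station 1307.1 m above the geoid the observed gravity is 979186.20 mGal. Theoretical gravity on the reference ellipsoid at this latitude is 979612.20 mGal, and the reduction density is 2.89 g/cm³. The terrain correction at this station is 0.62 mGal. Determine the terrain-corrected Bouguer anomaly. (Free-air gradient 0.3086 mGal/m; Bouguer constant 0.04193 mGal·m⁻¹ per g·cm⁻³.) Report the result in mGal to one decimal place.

-180.4

Free-air correction = 0.3086 × 1307.1 = 403.37 mGal
Free-air anomaly = 979186.20 − 979612.20 + (403.37) = -22.63 mGal
Bouguer slab correction = 0.04193 × 2.89 × 1307.1 = 158.39 mGal
Simple Bouguer anomaly = -22.63 − (158.39) = -181.02 mGal
Complete Bouguer anomaly = -181.02 + 0.62 = -180.40 mGal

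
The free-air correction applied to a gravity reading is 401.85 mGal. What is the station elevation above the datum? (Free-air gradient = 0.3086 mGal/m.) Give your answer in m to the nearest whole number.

h = 401.85 / 0.3086 = 1302.17 m

1302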